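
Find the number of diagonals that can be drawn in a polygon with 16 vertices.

The number of diagonals in an n-gon is n(n - 3)/2.
For n = 16: 16(16 - 3)/2 = 16 × 13 / 2 = 104.

104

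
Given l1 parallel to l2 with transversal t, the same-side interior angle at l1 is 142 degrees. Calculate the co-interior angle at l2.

Co-interior angles (same-side interior) formed by parallel lines and a transversal are supplementary (sum to 180 degrees).
The given angle is 142 degrees.
The co-interior angle = 180 - 142 = 38 degrees.

38 degrees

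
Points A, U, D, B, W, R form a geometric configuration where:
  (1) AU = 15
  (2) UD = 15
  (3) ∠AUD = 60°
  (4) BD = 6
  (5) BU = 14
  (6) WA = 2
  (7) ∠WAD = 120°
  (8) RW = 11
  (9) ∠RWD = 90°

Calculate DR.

Step 1: By the law of cosines on triangle DUA: DA² = 15² + 15² − 2·15·15·cos(60°) = 225, so DA = 15.
Step 2: By the law of cosines on triangle DAW: DW² = 15² + 2² − 2·15·2·cos(120°) = 259, so DW ≈ 16.09.
Step 3: By the law of cosines on triangle DWR: DR² = 16.09² + 11² − 2·16.09·11·cos(90°) = 380, so DR = 2·√95.

Therefore, the length of DR = 2·√95.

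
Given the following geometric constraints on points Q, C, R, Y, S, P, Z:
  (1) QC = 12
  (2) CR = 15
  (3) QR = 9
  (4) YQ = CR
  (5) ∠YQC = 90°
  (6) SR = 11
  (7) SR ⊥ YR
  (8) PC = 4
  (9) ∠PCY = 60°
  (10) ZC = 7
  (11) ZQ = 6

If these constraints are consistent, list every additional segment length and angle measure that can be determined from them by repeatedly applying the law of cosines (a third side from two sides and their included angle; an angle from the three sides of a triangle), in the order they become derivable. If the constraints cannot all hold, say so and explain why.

The constraints are consistent. Derivable facts, in order:
After 1 step:
- CY = 3·√41
- ∠CQR = 90°
- ∠CQZ = 24.53°
- ∠CRQ = 53.13°
- ∠CZQ = 134.62°
- ∠QCR = 36.87°
- ∠QCZ = 20.85°
After 2 steps:
- YP ≈ 17.55
- ∠CYQ = 38.66°
- ∠QCY = 51.34°
After 3 steps:
- ∠CPY = 108.62°
- ∠CYP = 11.38°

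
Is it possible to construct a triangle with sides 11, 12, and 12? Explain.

Yes.
The triangle inequality requires that the sum of any two sides exceeds the third.
Here 11 + 12 = 23 > 12, so the condition is met.

Yes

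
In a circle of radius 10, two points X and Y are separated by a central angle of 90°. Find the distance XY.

Chord length = 2r sin(θ/2)
= 2 × 10 × sin(90°/2)
= 2 × 10 × sin(45°)
= 10*sqrt(2)

10*sqrt(2)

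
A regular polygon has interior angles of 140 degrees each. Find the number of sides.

Each interior angle of a regular n-gon is (n - 2) * 180 / n.
Setting this equal to 140:
(n - 2) * 180 / n = 140
Each exterior angle = 180 - 140 = 40 degrees.
Since exterior angles sum to 360: n = 360 / 40 = 9.

9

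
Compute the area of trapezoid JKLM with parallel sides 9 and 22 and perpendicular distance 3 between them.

A trapezoid's area equals the midsegment times the height.
The midsegment is (9 + 22) / 2 = 31/2.
Area = 31/2 * 3 = 93/2.

93/2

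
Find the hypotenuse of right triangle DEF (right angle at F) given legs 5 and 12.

DE = sqrt(5^2 + 12^2) = sqrt(169) = 13

13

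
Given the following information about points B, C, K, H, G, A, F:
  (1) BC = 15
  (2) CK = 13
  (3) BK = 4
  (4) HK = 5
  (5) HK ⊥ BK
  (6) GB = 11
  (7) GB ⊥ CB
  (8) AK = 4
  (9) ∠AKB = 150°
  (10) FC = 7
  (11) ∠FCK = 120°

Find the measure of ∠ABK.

Step 1: By the law of cosines on triangle BKA: BA² = 4² + 4² − 2·4·4·cos(150°) = 59.71, so BA ≈ 7.73.
Step 2: By the inverse law of cosines on triangle ABK: cos(∠ABK) = (7.73² + 4² − 4²) / (2·7.73·4) = 59.71/61.82 = 0.9659, so ∠ABK = 15°.

Therefore, the measure of angle ∠ABK = 15°.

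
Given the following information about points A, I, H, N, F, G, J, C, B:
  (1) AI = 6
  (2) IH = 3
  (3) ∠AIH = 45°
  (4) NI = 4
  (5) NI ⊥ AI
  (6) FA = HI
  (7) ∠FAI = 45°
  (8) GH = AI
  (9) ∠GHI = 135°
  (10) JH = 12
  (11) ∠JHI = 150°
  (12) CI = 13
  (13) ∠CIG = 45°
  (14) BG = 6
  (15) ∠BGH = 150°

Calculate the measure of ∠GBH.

From the given relations: GH = AI = 6.
Step 1: By the law of cosines on triangle BGH: BH² = 6² + 6² − 2·6·6·cos(150°) = 134.35, so BH ≈ 11.59.
Step 2: By the inverse law of cosines on triangle GBH: cos(∠GBH) = (6² + 11.59² − 6²) / (2·6·11.59) = 134.35/139.09 = 0.9659, so ∠GBH = 15°.

Therefore, the measure of angle ∠GBH = 15°.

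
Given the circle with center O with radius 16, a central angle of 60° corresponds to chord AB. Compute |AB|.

Drop a perpendicular from the center to the chord, bisecting both the chord and the central angle.
Each half-chord = r sin(θ/2) = 16 sin(30°).
The full chord = 2 × 16 × sin(30°) = 16.

16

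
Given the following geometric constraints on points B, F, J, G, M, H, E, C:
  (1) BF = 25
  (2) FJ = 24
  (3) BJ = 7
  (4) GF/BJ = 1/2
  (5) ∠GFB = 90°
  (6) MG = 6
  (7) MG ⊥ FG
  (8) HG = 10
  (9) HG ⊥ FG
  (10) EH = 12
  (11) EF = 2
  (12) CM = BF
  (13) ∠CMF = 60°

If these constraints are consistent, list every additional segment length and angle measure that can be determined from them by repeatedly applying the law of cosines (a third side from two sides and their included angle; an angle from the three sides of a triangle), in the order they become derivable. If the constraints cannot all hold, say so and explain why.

The constraints are consistent. Derivable facts, in order:
After 1 step:
- BG ≈ 25.24
- FH ≈ 10.59
- FM ≈ 6.95
- ∠BFJ = 16.26°
- ∠BJF = 90°
- ∠FBJ = 73.74°
After 2 steps:
- FC ≈ 22.35
- ∠BGF = 82.03°
- ∠EFH = 130.9°
- ∠EHF = 7.24°
- ∠FBG = 7.97°
- ∠FEH = 41.86°
- ∠FHG = 19.29°
- ∠FMG = 30.26°
- ∠GFH = 70.71°
- ∠GFM = 59.74°
After 3 steps:
- ∠CFM = 104.39°
- ∠FCM = 15.61°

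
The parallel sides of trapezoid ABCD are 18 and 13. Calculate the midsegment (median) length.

The midsegment of a trapezoid = (base1 + base2) / 2
midsegment = (18 + 13) / 2
midsegment = 31 / 2
midsegment = 31/2

31/2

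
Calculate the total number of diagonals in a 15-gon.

Total line segments between 15 vertices = C(15,2) = 105.
Subtract the 15 sides: 105 - 15 = 90 diagonals.

90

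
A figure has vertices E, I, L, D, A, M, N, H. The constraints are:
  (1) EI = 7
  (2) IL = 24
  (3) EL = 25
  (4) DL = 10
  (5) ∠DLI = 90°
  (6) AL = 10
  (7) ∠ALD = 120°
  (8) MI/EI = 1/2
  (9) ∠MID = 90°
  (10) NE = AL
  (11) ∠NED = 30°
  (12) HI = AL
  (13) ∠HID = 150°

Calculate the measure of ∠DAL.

Step 1: By the law of cosines on triangle ALD: AD² = 10² + 10² − 2·10·10·cos(120°) = 300, so AD = 10·√3.
Step 2: By the inverse law of cosines on triangle DAL: cos(∠DAL) = ((10·√3)² + 10² − 10²) / (2·10·√3·10) = 300/346.41 = 0.866, so ∠DAL = 30°.

Therefore, the measure of angle ∠DAL = 30°.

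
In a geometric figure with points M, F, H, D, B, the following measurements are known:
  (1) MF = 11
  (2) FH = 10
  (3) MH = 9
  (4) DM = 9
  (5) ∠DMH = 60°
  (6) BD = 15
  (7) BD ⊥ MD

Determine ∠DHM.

Step 1: By the law of cosines on triangle HMD: HD² = 9² + 9² − 2·9·9·cos(60°) = 81, so HD = 9.
Step 2: By the inverse law of cosines on triangle DHM: cos(∠DHM) = (9² + 9² − 9²) / (2·9·9) = 81/162 = 0.5, so ∠DHM = 60°.

Therefore, the measure of angle ∠DHM = 60°.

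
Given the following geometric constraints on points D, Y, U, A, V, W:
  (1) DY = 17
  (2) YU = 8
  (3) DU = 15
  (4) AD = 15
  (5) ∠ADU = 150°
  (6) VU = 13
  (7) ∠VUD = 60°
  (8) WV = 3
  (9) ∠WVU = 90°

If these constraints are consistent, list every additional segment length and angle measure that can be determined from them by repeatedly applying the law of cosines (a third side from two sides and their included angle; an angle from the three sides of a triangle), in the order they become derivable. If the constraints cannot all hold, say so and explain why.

The constraints are consistent. Derivable facts, in order:
After 1 step:
- DV = √199
- UA ≈ 28.98
- UW = √178
- ∠DUY = 90°
- ∠DYU = 61.93°
- ∠UDY = 28.07°
After 2 steps:
- ∠AUD = 15°
- ∠DAU = 15°
- ∠DVU = 67.05°
- ∠UDV = 52.95°
- ∠UWV = 77.01°
- ∠VUW = 12.99°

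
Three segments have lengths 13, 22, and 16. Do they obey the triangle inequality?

Yes.
The triangle inequality requires that the sum of any two sides exceeds the third.
Here 13 + 16 = 29 > 22, so the condition is met.

Yes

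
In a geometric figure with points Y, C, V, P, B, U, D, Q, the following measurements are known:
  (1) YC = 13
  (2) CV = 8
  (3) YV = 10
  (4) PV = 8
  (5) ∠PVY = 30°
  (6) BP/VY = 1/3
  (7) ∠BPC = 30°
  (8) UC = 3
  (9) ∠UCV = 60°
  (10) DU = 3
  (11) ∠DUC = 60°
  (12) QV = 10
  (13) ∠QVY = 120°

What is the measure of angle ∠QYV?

Step 1: By the law of cosines on triangle YVQ: YQ² = 10² + 10² − 2·10·10·cos(120°) = 300, so YQ = 10·√3.
Step 2: By the inverse law of cosines on triangle QYV: cos(∠QYV) = ((10·√3)² + 10² − 10²) / (2·10·√3·10) = 300/346.41 = 0.866, so ∠QYV = 30°.

Therefore, the measure of angle ∠QYV = 30°.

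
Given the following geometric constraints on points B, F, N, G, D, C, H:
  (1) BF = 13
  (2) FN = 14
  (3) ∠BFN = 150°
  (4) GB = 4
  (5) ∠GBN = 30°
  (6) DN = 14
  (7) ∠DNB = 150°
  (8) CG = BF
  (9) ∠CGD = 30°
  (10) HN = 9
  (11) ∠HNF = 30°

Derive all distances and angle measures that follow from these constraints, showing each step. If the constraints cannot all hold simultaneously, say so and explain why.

The constraints are consistent.

From the given relations:
  CG = BF = 13

Step 1: From BF = 13, FN = 14, and ∠BFN = 150°, by the law of cosines:
  BN² = BF² + FN² - 2·BF·FN·cos(150°) = 169 + 196 + 315.2 = 680.2
  BN ≈ 26.08

Step 2: From FN = 14, NH = 9, and ∠FNH = 30°, by the law of cosines:
  FH² = FN² + NH² - 2·FN·NH·cos(30°) = 196 + 81 - 218.2 = 58.76
  FH ≈ 7.67

Step 3: From BN = 26.08, ND = 14, and ∠BND = 150°, by the law of cosines:
  BD² = BN² + ND² - 2·BN·ND·cos(150°) = 680.2 + 196 + 632.4 = 1509
  BD ≈ 38.84

Step 4: From NB = 26.08, BG = 4, and ∠NBG = 30°, by the law of cosines:
  NG² = NB² + BG² - 2·NB·BG·cos(30°) = 680.2 + 16 - 180.7 = 515.5
  NG ≈ 22.71

Step 5: From BF = 13, BN = 26.08, FN = 14, by the inverse law of cosines:
  cos(∠FBN) = (BF² + BN² - FN²) / (2·BF·BN)
  ∠FBN = 15.57°

Step 6: From FH = 7.67, FN = 14, HN = 9, by the inverse law of cosines:
  cos(∠HFN) = (FH² + FN² - HN²) / (2·FH·FN)
  ∠HFN = 35.95°

Step 7: From NB = 26.08, NF = 14, BF = 13, by the inverse law of cosines:
  cos(∠BNF) = (NB² + NF² - BF²) / (2·NB·NF)
  ∠BNF = 14.43°

Step 8: From HF = 7.67, HN = 9, FN = 14, by the inverse law of cosines:
  cos(∠FHN) = (HF² + HN² - FN²) / (2·HF·HN)
  ∠FHN = 114.05°

Step 9: From BD = 38.84, BN = 26.08, DN = 14, by the inverse law of cosines:
  cos(∠DBN) = (BD² + BN² - DN²) / (2·BD·BN)
  ∠DBN = 10.38°

Step 10: From NB = 26.08, NG = 22.71, BG = 4, by the inverse law of cosines:
  cos(∠BNG) = (NB² + NG² - BG²) / (2·NB·NG)
  ∠BNG = 5.05°

Step 11: From GB = 4, GN = 22.71, BN = 26.08, by the inverse law of cosines:
  cos(∠BGN) = (GB² + GN² - BN²) / (2·GB·GN)
  ∠BGN = 144.95°

Step 12: From DB = 38.84, DN = 14, BN = 26.08, by the inverse law of cosines:
  cos(∠BDN) = (DB² + DN² - BN²) / (2·DB·DN)
  ∠BDN = 19.62°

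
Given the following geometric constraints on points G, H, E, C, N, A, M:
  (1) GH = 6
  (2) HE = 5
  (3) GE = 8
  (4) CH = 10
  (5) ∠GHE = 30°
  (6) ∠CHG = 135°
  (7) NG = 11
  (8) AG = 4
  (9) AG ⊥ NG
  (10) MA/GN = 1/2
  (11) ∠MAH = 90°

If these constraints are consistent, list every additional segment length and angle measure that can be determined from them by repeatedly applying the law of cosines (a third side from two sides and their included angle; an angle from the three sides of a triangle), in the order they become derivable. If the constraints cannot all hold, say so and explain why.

These constraints are not satisfiable: (1), (2) and (3) fix all three sides of triangle GHE, so by the law of cosines cos(∠GHE) = (6² + 5² − 8²) / (2·6·5) = -0.0500, i.e. ∠GHE ≈ 92.87°, which contradicts (5) ∠GHE = 30°. No planar figure meets all of them, so nothing further can be derived.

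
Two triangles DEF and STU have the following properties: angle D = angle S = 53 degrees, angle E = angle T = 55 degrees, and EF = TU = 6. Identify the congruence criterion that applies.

The given information matches AAS: Two pairs of corresponding angles and a non-included side are equal (Angle-Angle-Side).

AAS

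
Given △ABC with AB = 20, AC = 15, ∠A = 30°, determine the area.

Area = (1/2)(20)(15) sin(30°) = (1/2)(20)(15)(1/2) = 75

75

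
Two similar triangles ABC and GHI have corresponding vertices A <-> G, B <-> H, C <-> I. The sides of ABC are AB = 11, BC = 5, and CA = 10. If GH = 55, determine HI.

Since the triangles are similar, the ratio of corresponding sides is constant.
Scale factor k = GH / AB = 55 / 11 = 5
HI = k * BC = 5 * 5 = 25

25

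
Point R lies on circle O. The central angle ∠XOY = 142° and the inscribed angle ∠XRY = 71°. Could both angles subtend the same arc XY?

By the inscribed angle theorem, if both angles subtend the same arc, the inscribed angle must be half the central angle.
Half of 142° = 71°, which equals the given inscribed angle of 71°.
Therefore, yes, they correspond to the same arc.

Yes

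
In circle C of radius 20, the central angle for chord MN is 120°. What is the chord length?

Chord = 2(20) sin(60°) = 20*sqrt(3)

20*sqrt(3)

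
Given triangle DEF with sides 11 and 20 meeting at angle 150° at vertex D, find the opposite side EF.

Law of cosines: EF^2 = 11^2 + 20^2 - 2(11)(20)cos(150°) = 220*sqrt(3) + 521, so EF = sqrt(220*sqrt(3) + 521).

sqrt(220*sqrt(3) + 521)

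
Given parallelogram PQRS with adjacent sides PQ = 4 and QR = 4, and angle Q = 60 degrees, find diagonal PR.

Using the law of cosines:
d^2 = 4^2 + 4^2 - 2(4)(4)cos(60 degrees)
d^2 = 16 + 16 - 32*1/2
d^2 = 16
d = 4

4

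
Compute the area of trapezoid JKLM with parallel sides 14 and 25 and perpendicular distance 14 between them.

Area = (14 + 25) * 14 / 2 = 546 / 2 = 273

273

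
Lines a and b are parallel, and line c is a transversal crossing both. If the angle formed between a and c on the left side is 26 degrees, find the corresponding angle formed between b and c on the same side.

When a transversal crosses parallel lines, angles in the same position at each intersection are called corresponding angles.
These are always equal, so the answer is 26 degrees.

26 degrees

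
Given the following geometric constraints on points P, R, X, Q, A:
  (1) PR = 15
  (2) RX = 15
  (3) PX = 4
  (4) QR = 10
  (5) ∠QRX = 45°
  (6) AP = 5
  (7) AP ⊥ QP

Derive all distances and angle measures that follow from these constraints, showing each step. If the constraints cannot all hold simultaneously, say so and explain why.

The constraints are consistent.

Step 1: From XR = 15, RQ = 10, and ∠XRQ = 45°, by the law of cosines:
  XQ² = XR² + RQ² - 2·XR·RQ·cos(45°) = 225 + 100 - 212.1 = 112.9
  XQ ≈ 10.62

Step 2: From PR = 15, PX = 4, RX = 15, by the inverse law of cosines:
  cos(∠RPX) = (PR² + PX² - RX²) / (2·PR·PX)
  ∠RPX = 82.34°

Step 3: From RP = 15, RX = 15, PX = 4, by the inverse law of cosines:
  cos(∠PRX) = (RP² + RX² - PX²) / (2·RP·RX)
  ∠PRX = 15.32°

Step 4: From XP = 4, XR = 15, PR = 15, by the inverse law of cosines:
  cos(∠PXR) = (XP² + XR² - PR²) / (2·XP·XR)
  ∠PXR = 82.34°

Step 5: From XQ = 10.62, XR = 15, QR = 10, by the inverse law of cosines:
  cos(∠QXR) = (XQ² + XR² - QR²) / (2·XQ·XR)
  ∠QXR = 41.73°

Step 6: From QR = 10, QX = 10.62, RX = 15, by the inverse law of cosines:
  cos(∠RQX) = (QR² + QX² - RX²) / (2·QR·QX)
  ∠RQX = 93.27°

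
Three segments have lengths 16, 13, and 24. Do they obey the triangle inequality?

For three segments to close into a triangle, no single side can be as long as the other two combined.
The longest side is 24, and 13 + 16 = 29 > 24.
A triangle can be formed.

Yes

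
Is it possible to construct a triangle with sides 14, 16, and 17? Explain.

For three segments to close into a triangle, no single side can be as long as the other two combined.
The longest side is 17, and 14 + 16 = 30 > 17.
A triangle can be formed.

Yes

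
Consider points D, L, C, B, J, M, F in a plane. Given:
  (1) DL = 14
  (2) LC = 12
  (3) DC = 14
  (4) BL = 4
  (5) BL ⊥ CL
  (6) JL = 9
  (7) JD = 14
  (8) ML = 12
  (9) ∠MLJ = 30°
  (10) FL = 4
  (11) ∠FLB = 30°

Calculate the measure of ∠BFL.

Step 1: By the law of cosines on triangle FLB: FB² = 4² + 4² − 2·4·4·cos(30°) = 4.29, so FB ≈ 2.07.
Step 2: By the inverse law of cosines on triangle BFL: cos(∠BFL) = (2.07² + 4² − 4²) / (2·2.07·4) = 4.29/16.56 = 0.2588, so ∠BFL = 75°.

Therefore, the measure of angle ∠BFL = 75°.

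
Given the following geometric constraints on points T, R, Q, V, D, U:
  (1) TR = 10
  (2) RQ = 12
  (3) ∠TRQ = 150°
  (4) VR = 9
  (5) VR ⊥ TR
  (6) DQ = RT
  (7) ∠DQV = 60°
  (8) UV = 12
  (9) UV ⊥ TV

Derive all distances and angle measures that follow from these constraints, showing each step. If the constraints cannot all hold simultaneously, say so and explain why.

The constraints are consistent.

From the given relations:
  DQ = RT = 10

Step 1: From TR = 10, RQ = 12, and ∠TRQ = 150°, by the law of cosines:
  TQ² = TR² + RQ² - 2·TR·RQ·cos(150°) = 100 + 144 + 207.8 = 451.8
  TQ ≈ 21.26

Step 2: From TR = 10, RV = 9, and ∠TRV = 90°, by the law of cosines:
  TV² = TR² + RV² - 2·TR·RV·cos(90°) = 100 + 81 - 0 = 181
  TV = √181

Step 3: From TV = √181, VU = 12, and ∠TVU = 90°, by the law of cosines:
  TU² = TV² + VU² - 2·TV·VU·cos(90°) = 181 + 144 - 0 = 325
  TU = 5·√13

Step 4: From TQ = 21.26, TR = 10, QR = 12, by the inverse law of cosines:
  cos(∠QTR) = (TQ² + TR² - QR²) / (2·TQ·TR)
  ∠QTR = 16.4°

Step 5: From TR = 10, TV = √181, RV = 9, by the inverse law of cosines:
  cos(∠RTV) = (TR² + TV² - RV²) / (2·TR·TV)
  ∠RTV = 41.99°

Step 6: From QR = 12, QT = 21.26, RT = 10, by the inverse law of cosines:
  cos(∠RQT) = (QR² + QT² - RT²) / (2·QR·QT)
  ∠RQT = 13.6°

Step 7: From VR = 9, VT = √181, RT = 10, by the inverse law of cosines:
  cos(∠RVT) = (VR² + VT² - RT²) / (2·VR·VT)
  ∠RVT = 48.01°

Step 8: From TU = 5·√13, TV = √181, UV = 12, by the inverse law of cosines:
  cos(∠UTV) = (TU² + TV² - UV²) / (2·TU·TV)
  ∠UTV = 41.73°

Step 9: From UT = 5·√13, UV = 12, TV = √181, by the inverse law of cosines:
  cos(∠TUV) = (UT² + UV² - TV²) / (2·UT·UV)
  ∠TUV = 48.27°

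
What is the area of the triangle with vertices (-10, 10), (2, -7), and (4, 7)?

Shoelace: Area = (1/2)|-10(-7-7) + 2(7-10) + 4(10--7)| = (1/2)(202) = 101

101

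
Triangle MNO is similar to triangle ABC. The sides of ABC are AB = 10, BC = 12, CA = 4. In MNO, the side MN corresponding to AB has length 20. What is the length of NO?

k = 20/10 = 2. NO = 2 * 12 = 24.

24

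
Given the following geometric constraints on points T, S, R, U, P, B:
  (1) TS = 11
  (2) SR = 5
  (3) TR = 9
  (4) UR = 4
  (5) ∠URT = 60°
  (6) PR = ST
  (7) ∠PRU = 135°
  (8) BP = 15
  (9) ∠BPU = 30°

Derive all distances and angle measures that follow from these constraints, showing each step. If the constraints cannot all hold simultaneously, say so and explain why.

The constraints are consistent.

From the given relations:
  PR = ST = 11

Step 1: From TR = 9, RU = 4, and ∠TRU = 60°, by the law of cosines:
  TU² = TR² + RU² - 2·TR·RU·cos(60°) = 81 + 16 - 36 = 61
  TU = √61

Step 2: From UR = 4, RP = 11, and ∠URP = 135°, by the law of cosines:
  UP² = UR² + RP² - 2·UR·RP·cos(135°) = 16 + 121 + 62.23 = 199.2
  UP ≈ 14.11

Step 3: From TR = 9, TS = 11, RS = 5, by the inverse law of cosines:
  cos(∠RTS) = (TR² + TS² - RS²) / (2·TR·TS)
  ∠RTS = 26.63°

Step 4: From SR = 5, ST = 11, RT = 9, by the inverse law of cosines:
  cos(∠RST) = (SR² + ST² - RT²) / (2·SR·ST)
  ∠RST = 53.78°

Step 5: From RS = 5, RT = 9, ST = 11, by the inverse law of cosines:
  cos(∠SRT) = (RS² + RT² - ST²) / (2·RS·RT)
  ∠SRT = 99.59°

Step 6: From UP = 14.11, PB = 15, and ∠UPB = 30°, by the law of cosines:
  UB² = UP² + PB² - 2·UP·PB·cos(30°) = 199.2 + 225 - 366.7 = 57.51
  UB ≈ 7.58

Step 7: From TR = 9, TU = √61, RU = 4, by the inverse law of cosines:
  cos(∠RTU) = (TR² + TU² - RU²) / (2·TR·TU)
  ∠RTU = 26.33°

Step 8: From UP = 14.11, UR = 4, PR = 11, by the inverse law of cosines:
  cos(∠PUR) = (UP² + UR² - PR²) / (2·UP·UR)
  ∠PUR = 33.44°

Step 9: From UR = 4, UT = √61, RT = 9, by the inverse law of cosines:
  cos(∠RUT) = (UR² + UT² - RT²) / (2·UR·UT)
  ∠RUT = 93.67°

Step 10: From PR = 11, PU = 14.11, RU = 4, by the inverse law of cosines:
  cos(∠RPU) = (PR² + PU² - RU²) / (2·PR·PU)
  ∠RPU = 11.56°

Step 11: From UB = 7.58, UP = 14.11, BP = 15, by the inverse law of cosines:
  cos(∠BUP) = (UB² + UP² - BP²) / (2·UB·UP)
  ∠BUP = 81.47°

Step 12: From BP = 15, BU = 7.58, PU = 14.11, by the inverse law of cosines:
  cos(∠PBU) = (BP² + BU² - PU²) / (2·BP·BU)
  ∠PBU = 68.53°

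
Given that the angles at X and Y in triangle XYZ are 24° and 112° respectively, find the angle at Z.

By the triangle angle sum property, the three interior angles of any triangle add up to 180°.
We know angle X = 24° and angle Y = 112°, so their sum is 136°.
Therefore angle Z = 180° - 136° = 44°.

44 degrees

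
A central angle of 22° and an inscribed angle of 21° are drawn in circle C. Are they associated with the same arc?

By the inscribed angle theorem, the inscribed angle for a central angle of 22° should be 22° / 2 = 11°.
The given inscribed angle is 21°, which does not equal 11°.
Therefore, no, they do not correspond to the same arc.

No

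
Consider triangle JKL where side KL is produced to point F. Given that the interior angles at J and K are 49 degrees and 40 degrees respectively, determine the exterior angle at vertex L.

By the exterior angle theorem, an exterior angle of a triangle equals the sum of the two remote interior angles.
Exterior angle = angle J + angle K
Exterior angle = 49 + 40 = 89 degrees

89 degrees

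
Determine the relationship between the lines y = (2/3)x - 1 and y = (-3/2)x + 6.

Slope of line 1: m1 = 2/3
Slope of line 2: m2 = -3/2
Two lines are perpendicular when the product of their slopes is -1 (negative reciprocals).
m1 * m2 = (2/3) * (-3/2) = -1, confirming perpendicularity.

Perpendicular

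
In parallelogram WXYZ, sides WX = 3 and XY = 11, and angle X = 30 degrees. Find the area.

Area = a * b * sin(theta)
Area = 3 * 11 * sin(30 degrees)
Area = 33 * 1/2
Area = 33/2

33/2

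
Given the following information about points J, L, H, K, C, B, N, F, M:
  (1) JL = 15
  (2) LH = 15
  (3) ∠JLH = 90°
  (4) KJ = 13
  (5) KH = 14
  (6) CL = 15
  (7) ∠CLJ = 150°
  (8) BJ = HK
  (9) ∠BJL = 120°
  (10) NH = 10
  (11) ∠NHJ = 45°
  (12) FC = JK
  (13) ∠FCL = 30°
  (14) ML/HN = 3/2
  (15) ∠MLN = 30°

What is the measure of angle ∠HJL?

Step 1: By the law of cosines on triangle JLH: JH² = 15² + 15² − 2·15·15·cos(90°) = 450, so JH = 15·√2.
Step 2: By the inverse law of cosines on triangle HJL: cos(∠HJL) = ((15·√2)² + 15² − 15²) / (2·15·√2·15) = 450/636.4 = 0.7071, so ∠HJL = 45°.

Therefore, the measure of angle ∠HJL = 45°.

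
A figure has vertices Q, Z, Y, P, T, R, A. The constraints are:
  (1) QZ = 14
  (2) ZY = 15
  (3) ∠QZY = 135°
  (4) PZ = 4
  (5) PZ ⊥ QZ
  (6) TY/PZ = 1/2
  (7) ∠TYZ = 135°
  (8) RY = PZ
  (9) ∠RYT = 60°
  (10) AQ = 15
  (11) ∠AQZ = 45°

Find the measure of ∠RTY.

From the given relations: TY = 1/2·PZ = 1/2·4 = 2; RY = PZ = 4.
Step 1: By the law of cosines on triangle TYR: TR² = 2² + 4² − 2·2·4·cos(60°) = 12, so TR = 2·√3.
Step 2: By the inverse law of cosines on triangle RTY: cos(∠RTY) = ((2·√3)² + 2² − 4²) / (2·2·√3·2) = 0/13.86 = 0, so ∠RTY = 90°.

Therefore, the measure of angle ∠RTY = 90°.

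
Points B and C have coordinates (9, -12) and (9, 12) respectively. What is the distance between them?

d = sqrt((9 - 9)^2 + (12 - -12)^2)
d = sqrt(0^2 + 24^2)
d = sqrt(0 + 576)
d = sqrt(576) = 24

24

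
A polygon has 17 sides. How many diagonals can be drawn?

Total line segments between 17 vertices = C(17,2) = 136.
Subtract the 17 sides: 136 - 17 = 119 diagonals.

119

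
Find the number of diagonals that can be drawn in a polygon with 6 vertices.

Each of the 6 vertices connects to 3 non-adjacent vertices via diagonals.
Total connections = 6 × 3 = 18, but each diagonal is counted twice.
Number of diagonals = 18 / 2 = 9.

9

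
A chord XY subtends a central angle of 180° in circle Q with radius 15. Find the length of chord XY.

Chord = 2(15) sin(90°) = 30

30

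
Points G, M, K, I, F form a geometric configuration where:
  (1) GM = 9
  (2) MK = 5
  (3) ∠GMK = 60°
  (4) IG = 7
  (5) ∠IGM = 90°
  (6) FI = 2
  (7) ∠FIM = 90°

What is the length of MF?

Step 1: By the law of cosines on triangle IGM: IM² = 7² + 9² − 2·7·9·cos(90°) = 130, so IM = √130.
Step 2: By the law of cosines on triangle MIF: MF² = √130² + 2² − 2·√130·2·cos(90°) = 134, so MF = √134.

Therefore, the length of MF = √134.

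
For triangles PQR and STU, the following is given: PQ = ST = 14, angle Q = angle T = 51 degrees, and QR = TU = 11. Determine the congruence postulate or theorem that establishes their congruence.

The given information matches SAS: Two pairs of corresponding sides and the included angle are equal (Side-Angle-Side).

SAS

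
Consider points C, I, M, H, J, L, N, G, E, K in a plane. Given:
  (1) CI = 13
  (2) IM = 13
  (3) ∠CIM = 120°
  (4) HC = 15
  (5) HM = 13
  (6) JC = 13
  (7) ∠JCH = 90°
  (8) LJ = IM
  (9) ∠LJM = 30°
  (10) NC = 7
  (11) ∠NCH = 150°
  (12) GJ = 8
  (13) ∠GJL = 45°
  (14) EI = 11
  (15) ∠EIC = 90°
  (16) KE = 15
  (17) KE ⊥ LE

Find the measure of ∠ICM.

Step 1: By the law of cosines on triangle CIM: CM² = 13² + 13² − 2·13·13·cos(120°) = 507, so CM = 13·√3.
Step 2: By the inverse law of cosines on triangle ICM: cos(∠ICM) = (13² + (13·√3)² − 13²) / (2·13·13·√3) = 507/585.43 = 0.866, so ∠ICM = 30°.

Therefore, the measure of angle ∠ICM = 30°.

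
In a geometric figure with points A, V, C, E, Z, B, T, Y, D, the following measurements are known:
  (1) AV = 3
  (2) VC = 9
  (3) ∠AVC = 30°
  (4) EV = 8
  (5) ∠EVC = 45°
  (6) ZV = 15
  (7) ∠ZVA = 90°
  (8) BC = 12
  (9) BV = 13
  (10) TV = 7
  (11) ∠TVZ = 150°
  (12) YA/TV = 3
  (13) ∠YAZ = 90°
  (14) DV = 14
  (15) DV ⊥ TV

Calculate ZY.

From the given relations: YA = 3·TV = 3·7 = 21.
Step 1: By the law of cosines on triangle ZVA: ZA² = 15² + 3² − 2·15·3·cos(90°) = 234, so ZA = 3·√26.
Step 2: By the law of cosines on triangle ZAY: ZY² = (3·√26)² + 21² − 2·3·√26·21·cos(90°) = 675, so ZY = 15·√3.

Therefore, the length of ZY = 15·√3.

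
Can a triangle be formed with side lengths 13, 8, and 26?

Check the triangle inequality: 13 + 8 = 21 ≤ 26.
Since the sum of two sides does not exceed the third, no triangle can be formed.

No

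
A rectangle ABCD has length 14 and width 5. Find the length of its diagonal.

A rectangle's diagonal splits it into two right triangles, with the diagonal as the hypotenuse.
By the Pythagorean theorem, d^2 = 14^2 + 5^2 = 221.
Therefore d = sqrt(221).

sqrt(221)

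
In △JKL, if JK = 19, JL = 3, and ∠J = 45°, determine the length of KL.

When two sides and the included angle are known, the law of cosines gives the third side.
c^2 = a^2 + b^2 - 2ab cos(C) generalizes the Pythagorean theorem to non-right triangles.
Here: KL^2 = 361 + 9 - 114*(sqrt(2)/2) = 370 - 57*sqrt(2)
KL = sqrt(370 - 57*sqrt(2))

sqrt(370 - 57*sqrt(2))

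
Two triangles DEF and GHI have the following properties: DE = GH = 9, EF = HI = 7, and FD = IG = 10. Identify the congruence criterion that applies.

The given information matches SSS: All three pairs of corresponding sides are equal (Side-Side-Side).

SSS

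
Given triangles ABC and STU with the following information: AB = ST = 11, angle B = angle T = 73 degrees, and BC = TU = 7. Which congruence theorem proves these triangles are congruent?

Consider the given information: AB = ST = 11, angle B = angle T = 73 degrees, and BC = TU = 7
This is not AAS or HL: AAS requires two angles and a non-included side. HL only applies to right triangles with matching hypotenuse and leg.
The correct criterion is SAS. Two pairs of corresponding sides and the included angle are equal (Side-Angle-Side).

SAS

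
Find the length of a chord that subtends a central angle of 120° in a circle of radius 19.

Drop a perpendicular from the center to the chord, bisecting both the chord and the central angle.
Each half-chord = r sin(θ/2) = 19 sin(60°).
The full chord = 2 × 19 × sin(60°) = 19*sqrt(3).

19*sqrt(3)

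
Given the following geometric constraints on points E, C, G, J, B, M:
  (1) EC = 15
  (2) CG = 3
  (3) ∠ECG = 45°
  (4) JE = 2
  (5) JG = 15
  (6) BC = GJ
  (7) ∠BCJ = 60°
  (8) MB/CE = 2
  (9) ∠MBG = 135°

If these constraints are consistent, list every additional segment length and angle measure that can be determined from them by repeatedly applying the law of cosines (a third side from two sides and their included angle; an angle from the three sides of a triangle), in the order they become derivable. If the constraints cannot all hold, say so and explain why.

The constraints are consistent. Derivable facts, in order:
After 1 step:
- EG ≈ 13.05
After 2 steps:
- ∠CEG = 9.35°
- ∠CGE = 125.65°
- ∠EGJ = 1.86°
- ∠EJG = 12.22°
- ∠GEJ = 165.92°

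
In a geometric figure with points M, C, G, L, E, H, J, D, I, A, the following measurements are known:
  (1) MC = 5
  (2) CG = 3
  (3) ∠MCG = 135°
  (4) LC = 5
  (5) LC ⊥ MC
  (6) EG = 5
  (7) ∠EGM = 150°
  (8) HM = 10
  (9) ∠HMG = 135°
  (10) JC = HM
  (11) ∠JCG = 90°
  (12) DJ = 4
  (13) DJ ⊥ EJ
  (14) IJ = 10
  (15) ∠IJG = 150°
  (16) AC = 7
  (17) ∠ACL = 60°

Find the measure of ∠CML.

Step 1: By the law of cosines on triangle MCL: ML² = 5² + 5² − 2·5·5·cos(90°) = 50, so ML = 5·√2.
Step 2: By the inverse law of cosines on triangle CML: cos(∠CML) = (5² + (5·√2)² − 5²) / (2·5·5·√2) = 50/70.71 = 0.7071, so ∠CML = 45°.

Therefore, the measure of angle ∠CML = 45°.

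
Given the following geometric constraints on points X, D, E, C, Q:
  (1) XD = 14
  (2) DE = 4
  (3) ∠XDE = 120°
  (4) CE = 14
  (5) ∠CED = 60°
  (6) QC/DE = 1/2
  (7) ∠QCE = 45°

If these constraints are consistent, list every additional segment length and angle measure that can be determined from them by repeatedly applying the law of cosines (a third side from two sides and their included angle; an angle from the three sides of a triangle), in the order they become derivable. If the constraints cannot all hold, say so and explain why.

The constraints are consistent. Derivable facts, in order:
After 1 step:
- DC = 2·√39
- EQ ≈ 12.66
- XE = 2·√67
After 2 steps:
- ∠CDE = 103.9°
- ∠CEQ = 6.41°
- ∠CQE = 128.59°
- ∠DCE = 16.1°
- ∠DEX = 47.78°
- ∠DXE = 12.22°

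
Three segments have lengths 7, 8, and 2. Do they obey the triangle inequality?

Yes.
The triangle inequality requires that the sum of any two sides exceeds the third.
Here 2 + 7 = 9 > 8, so the condition is met.

Yes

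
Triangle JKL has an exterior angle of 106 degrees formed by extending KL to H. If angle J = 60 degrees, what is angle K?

The exterior angle theorem states that an exterior angle equals the sum of the two non-adjacent interior angles.
So 106 = 60 + angle K, which gives angle K = 106 - 60 = 46 degrees.

46 degrees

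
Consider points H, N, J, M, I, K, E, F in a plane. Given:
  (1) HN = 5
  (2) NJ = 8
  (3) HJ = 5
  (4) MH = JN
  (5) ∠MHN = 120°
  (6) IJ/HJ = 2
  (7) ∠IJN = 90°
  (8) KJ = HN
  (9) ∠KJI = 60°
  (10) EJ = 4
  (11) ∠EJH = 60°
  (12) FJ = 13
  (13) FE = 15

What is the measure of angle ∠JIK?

From the given relations: IJ = 2·HJ = 2·5 = 10; KJ = HN = 5.
Step 1: By the law of cosines on triangle IJK: IK² = 10² + 5² − 2·10·5·cos(60°) = 75, so IK = 5·√3.
Step 2: By the inverse law of cosines on triangle JIK: cos(∠JIK) = (10² + (5·√3)² − 5²) / (2·10·5·√3) = 150/173.21 = 0.866, so ∠JIK = 30°.

Therefore, the measure of angle ∠JIK = 30°.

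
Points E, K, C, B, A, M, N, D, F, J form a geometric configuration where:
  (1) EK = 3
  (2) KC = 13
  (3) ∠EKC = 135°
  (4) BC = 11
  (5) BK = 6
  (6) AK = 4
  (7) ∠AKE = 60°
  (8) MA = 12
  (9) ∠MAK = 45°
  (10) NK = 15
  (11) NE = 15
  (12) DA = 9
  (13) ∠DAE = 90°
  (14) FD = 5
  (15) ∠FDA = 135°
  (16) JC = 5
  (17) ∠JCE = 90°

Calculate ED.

Step 1: By the law of cosines on triangle EKA: EA² = 3² + 4² − 2·3·4·cos(60°) = 13, so EA = √13.
Step 2: By the law of cosines on triangle EAD: ED² = √13² + 9² − 2·√13·9·cos(90°) = 94, so ED = √94.

Therefore, the length of ED = √94.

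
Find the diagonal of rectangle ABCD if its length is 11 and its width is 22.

d = sqrt(11^2 + 22^2) = sqrt(605) = 11*sqrt(5)

11*sqrt(5)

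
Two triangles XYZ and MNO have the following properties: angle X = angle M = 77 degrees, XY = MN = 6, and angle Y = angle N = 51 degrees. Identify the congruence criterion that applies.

The given information provides:
angle X = angle M = 77 degrees, XY = MN = 6, and angle Y = angle N = 51 degrees
This matches the ASA congruence theorem.
Two pairs of corresponding angles and the included side are equal (Angle-Side-Angle).

ASA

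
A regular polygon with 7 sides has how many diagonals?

Each of the 7 vertices connects to 4 non-adjacent vertices via diagonals.
Total connections = 7 × 4 = 28, but each diagonal is counted twice.
Number of diagonals = 28 / 2 = 14.

14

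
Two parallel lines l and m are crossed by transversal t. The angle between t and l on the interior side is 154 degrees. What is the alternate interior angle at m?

Alternate interior angles lie on opposite sides of the transversal, between the parallel lines.
By the alternate interior angle theorem, they are equal: 154 degrees.

154 degrees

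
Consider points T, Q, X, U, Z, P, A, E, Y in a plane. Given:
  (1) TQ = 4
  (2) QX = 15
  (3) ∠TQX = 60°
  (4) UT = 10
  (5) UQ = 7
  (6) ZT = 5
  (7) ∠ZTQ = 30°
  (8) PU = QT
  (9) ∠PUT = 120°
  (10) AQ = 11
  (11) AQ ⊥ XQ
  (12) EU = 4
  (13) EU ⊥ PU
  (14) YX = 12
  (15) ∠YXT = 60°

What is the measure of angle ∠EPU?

From the given relations: PU = QT = 4.
Step 1: By the law of cosines on triangle PUE: PE² = 4² + 4² − 2·4·4·cos(90°) = 32, so PE = 4·√2.
Step 2: By the inverse law of cosines on triangle EPU: cos(∠EPU) = ((4·√2)² + 4² − 4²) / (2·4·√2·4) = 32/45.25 = 0.7071, so ∠EPU = 45°.

Therefore, the measure of angle ∠EPU = 45°.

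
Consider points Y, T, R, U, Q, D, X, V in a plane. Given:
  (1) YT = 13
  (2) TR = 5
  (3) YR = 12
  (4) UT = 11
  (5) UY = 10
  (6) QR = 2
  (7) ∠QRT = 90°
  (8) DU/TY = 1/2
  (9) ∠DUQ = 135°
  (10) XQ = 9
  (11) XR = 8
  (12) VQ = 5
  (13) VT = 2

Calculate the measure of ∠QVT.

Step 1: By the law of cosines on triangle QRT: QT² = 2² + 5² − 2·2·5·cos(90°) = 29, so QT = √29.
Step 2: By the inverse law of cosines on triangle QVT: cos(∠QVT) = (5² + 2² − √29²) / (2·5·2) = 0/20 = 0, so ∠QVT = 90°.

Therefore, the measure of angle ∠QVT = 90°.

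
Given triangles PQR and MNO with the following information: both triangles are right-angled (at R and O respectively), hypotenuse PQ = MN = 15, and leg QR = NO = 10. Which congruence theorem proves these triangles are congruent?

The given information provides:
both triangles are right-angled (at R and O respectively), hypotenuse PQ = MN = 15, and leg QR = NO = 10
This matches the HL congruence theorem.
The hypotenuse and one leg of two right triangles are equal (Hypotenuse-Leg).

HL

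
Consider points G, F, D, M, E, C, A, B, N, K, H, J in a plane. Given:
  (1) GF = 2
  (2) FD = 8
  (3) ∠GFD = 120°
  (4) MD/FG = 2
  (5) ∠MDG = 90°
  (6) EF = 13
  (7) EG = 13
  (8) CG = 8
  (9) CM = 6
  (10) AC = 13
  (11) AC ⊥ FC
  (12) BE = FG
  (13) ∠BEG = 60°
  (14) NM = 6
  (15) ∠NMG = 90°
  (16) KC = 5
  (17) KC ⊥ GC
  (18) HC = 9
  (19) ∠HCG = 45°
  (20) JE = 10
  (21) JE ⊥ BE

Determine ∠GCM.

From the given relations: MD = 2·FG = 2·2 = 4.
Step 1: By the law of cosines on triangle GFD: GD² = 2² + 8² − 2·2·8·cos(120°) = 84, so GD = 2·√21.
Step 2: By the law of cosines on triangle GDM: GM² = (2·√21)² + 4² − 2·2·√21·4·cos(90°) = 100, so GM = 10.
Step 3: By the inverse law of cosines on triangle GCM: cos(∠GCM) = (8² + 6² − 10²) / (2·8·6) = 0/96 = 0, so ∠GCM = 90°.

Therefore, the measure of angle ∠GCM = 90°.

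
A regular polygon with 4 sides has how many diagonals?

The number of diagonals in an n-gon is n(n - 3)/2.
For n = 4: 4(4 - 3)/2 = 4 × 1 / 2 = 2.

2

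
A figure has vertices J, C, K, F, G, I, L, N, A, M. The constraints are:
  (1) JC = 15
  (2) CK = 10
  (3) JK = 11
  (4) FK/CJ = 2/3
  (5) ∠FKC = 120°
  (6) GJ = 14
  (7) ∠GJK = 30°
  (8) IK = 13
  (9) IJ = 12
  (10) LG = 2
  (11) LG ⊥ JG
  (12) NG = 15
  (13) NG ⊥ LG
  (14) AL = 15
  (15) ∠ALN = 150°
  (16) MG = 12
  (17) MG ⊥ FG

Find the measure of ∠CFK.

From the given relations: FK = 2/3·CJ = 2/3·15 = 10.
Step 1: By the law of cosines on triangle FKC: FC² = 10² + 10² − 2·10·10·cos(120°) = 300, so FC = 10·√3.
Step 2: By the inverse law of cosines on triangle CFK: cos(∠CFK) = ((10·√3)² + 10² − 10²) / (2·10·√3·10) = 300/346.41 = 0.866, so ∠CFK = 30°.

Therefore, the measure of angle ∠CFK = 30°.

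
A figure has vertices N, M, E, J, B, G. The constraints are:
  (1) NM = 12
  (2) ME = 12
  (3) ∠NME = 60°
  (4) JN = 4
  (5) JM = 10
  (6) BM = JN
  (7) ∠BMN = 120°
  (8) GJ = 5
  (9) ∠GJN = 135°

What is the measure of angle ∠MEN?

Step 1: By the law of cosines on triangle EMN: EN² = 12² + 12² − 2·12·12·cos(60°) = 144, so EN = 12.
Step 2: By the inverse law of cosines on triangle MEN: cos(∠MEN) = (12² + 12² − 12²) / (2·12·12) = 144/288 = 0.5, so ∠MEN = 60°.

Therefore, the measure of angle ∠MEN = 60°.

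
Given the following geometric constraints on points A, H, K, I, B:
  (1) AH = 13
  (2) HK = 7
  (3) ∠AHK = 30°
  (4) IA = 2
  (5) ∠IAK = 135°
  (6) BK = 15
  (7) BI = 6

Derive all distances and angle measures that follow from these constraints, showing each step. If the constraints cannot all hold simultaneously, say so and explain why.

The constraints are consistent.

Step 1: From AH = 13, HK = 7, and ∠AHK = 30°, by the law of cosines:
  AK² = AH² + HK² - 2·AH·HK·cos(30°) = 169 + 49 - 157.6 = 60.38
  AK ≈ 7.77

Step 2: From KA = 7.77, AI = 2, and ∠KAI = 135°, by the law of cosines:
  KI² = KA² + AI² - 2·KA·AI·cos(135°) = 60.38 + 4 + 21.98 = 86.36
  KI ≈ 9.29

Step 3: From AH = 13, AK = 7.77, HK = 7, by the inverse law of cosines:
  cos(∠HAK) = (AH² + AK² - HK²) / (2·AH·AK)
  ∠HAK = 26.77°

Step 4: From KA = 7.77, KH = 7, AH = 13, by the inverse law of cosines:
  cos(∠AKH) = (KA² + KH² - AH²) / (2·KA·KH)
  ∠AKH = 123.23°

Step 5: From KA = 7.77, KI = 9.29, AI = 2, by the inverse law of cosines:
  cos(∠AKI) = (KA² + KI² - AI²) / (2·KA·KI)
  ∠AKI = 8.75°

Step 6: From KB = 15, KI = 9.29, BI = 6, by the inverse law of cosines:
  cos(∠BKI) = (KB² + KI² - BI²) / (2·KB·KI)
  ∠BKI = 9°

Step 7: From IA = 2, IK = 9.29, AK = 7.77, by the inverse law of cosines:
  cos(∠AIK) = (IA² + IK² - AK²) / (2·IA·IK)
  ∠AIK = 36.25°

Step 8: From IB = 6, IK = 9.29, BK = 15, by the inverse law of cosines:
  cos(∠BIK) = (IB² + IK² - BK²) / (2·IB·IK)
  ∠BIK = 156.98°

Step 9: From BI = 6, BK = 15, IK = 9.29, by the inverse law of cosines:
  cos(∠IBK) = (BI² + BK² - IK²) / (2·BI·BK)
  ∠IBK = 14.02°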